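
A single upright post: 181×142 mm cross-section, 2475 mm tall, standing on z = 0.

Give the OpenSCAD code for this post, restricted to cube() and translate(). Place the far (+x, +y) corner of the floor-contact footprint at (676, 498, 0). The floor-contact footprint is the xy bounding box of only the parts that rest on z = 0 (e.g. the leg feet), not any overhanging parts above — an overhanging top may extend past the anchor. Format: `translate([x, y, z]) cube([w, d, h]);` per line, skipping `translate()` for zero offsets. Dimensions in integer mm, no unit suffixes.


translate([495, 356, 0]) cube([181, 142, 2475]);


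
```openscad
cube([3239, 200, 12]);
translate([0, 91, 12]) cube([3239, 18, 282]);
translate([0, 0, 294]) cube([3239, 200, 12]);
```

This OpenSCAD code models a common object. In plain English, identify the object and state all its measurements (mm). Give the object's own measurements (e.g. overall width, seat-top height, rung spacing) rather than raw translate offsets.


An I-beam lying along x, 3239 mm long. Overall section height 306 mm. Two flanges 200 mm wide (y) and 12 mm thick, one on the floor and one at the top; a web 18 mm thick runs between them, centred on the flange width.


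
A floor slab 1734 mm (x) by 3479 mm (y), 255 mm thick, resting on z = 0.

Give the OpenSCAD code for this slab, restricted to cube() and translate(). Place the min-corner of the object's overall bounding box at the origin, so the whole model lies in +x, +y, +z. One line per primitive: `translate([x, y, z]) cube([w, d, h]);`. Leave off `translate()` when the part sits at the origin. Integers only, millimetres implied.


cube([1734, 3479, 255]);


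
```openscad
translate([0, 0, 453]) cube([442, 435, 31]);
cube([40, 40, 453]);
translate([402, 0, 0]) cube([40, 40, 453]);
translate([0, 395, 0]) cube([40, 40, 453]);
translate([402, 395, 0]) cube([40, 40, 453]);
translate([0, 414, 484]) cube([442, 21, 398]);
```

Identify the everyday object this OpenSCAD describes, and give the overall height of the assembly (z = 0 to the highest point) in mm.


A chair. The overall height is 882 mm.

A slab on four corner posts with a tall panel at the back — a chair. The seat slab sits at z = 453 with thickness 31, and the 398 mm backrest starts at the seat top, so the overall height is 453 + 31 + 398 = 882 mm.


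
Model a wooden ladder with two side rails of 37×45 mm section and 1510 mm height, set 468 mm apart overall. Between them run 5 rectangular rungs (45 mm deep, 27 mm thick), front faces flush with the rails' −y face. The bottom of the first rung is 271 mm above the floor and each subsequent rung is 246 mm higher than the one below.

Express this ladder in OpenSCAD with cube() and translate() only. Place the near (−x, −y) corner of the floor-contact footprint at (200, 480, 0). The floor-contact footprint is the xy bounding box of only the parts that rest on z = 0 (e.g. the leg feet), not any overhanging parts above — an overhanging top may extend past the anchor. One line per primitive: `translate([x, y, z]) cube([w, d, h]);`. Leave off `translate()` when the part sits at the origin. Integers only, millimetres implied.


// rung span = 468 - 2*37 = 394
// rung[k] z = 271 + k*246
translate([200, 480, 0]) cube([37, 45, 1510]);
translate([631, 480, 0]) cube([37, 45, 1510]);
translate([237, 480, 271]) cube([394, 45, 27]);
translate([237, 480, 517]) cube([394, 45, 27]);
translate([237, 480, 763]) cube([394, 45, 27]);
translate([237, 480, 1009]) cube([394, 45, 27]);
translate([237, 480, 1255]) cube([394, 45, 27]);


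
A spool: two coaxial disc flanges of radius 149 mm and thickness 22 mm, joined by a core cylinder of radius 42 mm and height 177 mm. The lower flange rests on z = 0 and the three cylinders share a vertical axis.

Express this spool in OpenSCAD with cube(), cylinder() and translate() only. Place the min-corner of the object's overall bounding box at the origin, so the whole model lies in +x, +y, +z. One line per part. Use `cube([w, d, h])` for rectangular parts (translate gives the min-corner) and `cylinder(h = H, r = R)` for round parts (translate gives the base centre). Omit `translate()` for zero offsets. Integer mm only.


translate([149, 149, 0]) cylinder(h = 22, r = 149);
translate([149, 149, 22]) cylinder(h = 177, r = 42);
translate([149, 149, 199]) cylinder(h = 22, r = 149);


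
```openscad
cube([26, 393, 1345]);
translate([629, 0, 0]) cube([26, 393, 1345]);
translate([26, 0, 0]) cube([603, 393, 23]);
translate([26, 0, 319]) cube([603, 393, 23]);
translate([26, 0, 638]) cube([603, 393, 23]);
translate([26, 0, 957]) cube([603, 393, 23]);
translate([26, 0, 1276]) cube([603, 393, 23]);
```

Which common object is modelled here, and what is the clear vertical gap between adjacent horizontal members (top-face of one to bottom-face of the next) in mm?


A bookshelf. The clear shelf gap is 296 mm.

Two tall side panels with 5 horizontal boards between them — a bookshelf. The first two shelf undersides are at z = 0 and z = 319; with shelf thickness 23, the clear gap is 319 − 0 − 23 = 296 mm.


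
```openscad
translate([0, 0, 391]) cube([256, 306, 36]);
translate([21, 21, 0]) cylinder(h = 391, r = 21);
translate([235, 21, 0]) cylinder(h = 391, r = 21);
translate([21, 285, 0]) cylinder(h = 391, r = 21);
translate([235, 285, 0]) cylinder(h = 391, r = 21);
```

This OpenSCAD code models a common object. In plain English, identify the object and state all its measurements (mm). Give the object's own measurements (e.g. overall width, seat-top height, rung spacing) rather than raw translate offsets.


A simple wooden stool: a rectangular seat 256 mm (x) by 306 mm (y), 36 mm thick, top face at z = 427 mm, on four round legs, each 42 mm in diameter. The legs rest on z = 0, each leg's axis is inset half a diameter from the nearest pair of seat edges (so the leg's bounding box is flush with the corner).


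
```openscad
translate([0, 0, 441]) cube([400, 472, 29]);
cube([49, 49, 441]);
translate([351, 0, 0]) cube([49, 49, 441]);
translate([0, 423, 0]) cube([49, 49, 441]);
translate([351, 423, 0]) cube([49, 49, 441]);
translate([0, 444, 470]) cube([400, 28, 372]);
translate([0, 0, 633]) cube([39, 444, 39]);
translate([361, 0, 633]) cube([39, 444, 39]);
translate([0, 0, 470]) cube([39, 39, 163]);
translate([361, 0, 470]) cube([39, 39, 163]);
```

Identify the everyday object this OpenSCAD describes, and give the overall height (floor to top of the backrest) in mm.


A chair. The overall height is 842 mm.

A slab on four corner posts with a tall panel at the back — a chair. The seat slab sits at z = 441 with thickness 29, and the 372 mm backrest starts at the seat top, so the overall height is 441 + 29 + 372 = 842 mm.


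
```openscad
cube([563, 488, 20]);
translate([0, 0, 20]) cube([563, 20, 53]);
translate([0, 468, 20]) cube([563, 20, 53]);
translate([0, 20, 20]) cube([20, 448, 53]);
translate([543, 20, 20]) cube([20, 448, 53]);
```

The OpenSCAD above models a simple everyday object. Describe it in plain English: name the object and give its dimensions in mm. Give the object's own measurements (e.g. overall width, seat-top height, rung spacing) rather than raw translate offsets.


An open-topped rectangular box: outside dimensions 563×488×73 mm, with a uniform wall and base thickness of 20 mm. The base is a full 563×488 slab on the floor; four walls sit on top of the base. The front and back walls (the −y and +y sides) span the full width; the two side walls fit between them.


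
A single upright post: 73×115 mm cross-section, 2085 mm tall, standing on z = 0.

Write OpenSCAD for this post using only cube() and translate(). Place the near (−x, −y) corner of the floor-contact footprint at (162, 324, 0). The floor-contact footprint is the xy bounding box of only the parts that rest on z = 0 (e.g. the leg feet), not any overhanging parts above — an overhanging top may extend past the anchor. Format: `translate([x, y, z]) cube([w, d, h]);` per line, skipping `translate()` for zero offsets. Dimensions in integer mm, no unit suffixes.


translate([162, 324, 0]) cube([73, 115, 2085]);


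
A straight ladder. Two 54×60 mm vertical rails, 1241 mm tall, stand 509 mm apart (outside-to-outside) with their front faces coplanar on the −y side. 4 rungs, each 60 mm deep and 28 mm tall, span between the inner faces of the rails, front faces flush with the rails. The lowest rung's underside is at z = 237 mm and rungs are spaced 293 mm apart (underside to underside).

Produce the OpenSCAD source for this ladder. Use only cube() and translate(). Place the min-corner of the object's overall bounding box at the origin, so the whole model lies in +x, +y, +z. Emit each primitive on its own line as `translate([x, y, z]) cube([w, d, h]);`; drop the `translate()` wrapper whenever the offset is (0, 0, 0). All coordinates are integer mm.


cube([54, 60, 1241]);
translate([455, 0, 0]) cube([54, 60, 1241]);
translate([54, 0, 237]) cube([401, 60, 28]);
translate([54, 0, 530]) cube([401, 60, 28]);
translate([54, 0, 823]) cube([401, 60, 28]);
translate([54, 0, 1116]) cube([401, 60, 28]);


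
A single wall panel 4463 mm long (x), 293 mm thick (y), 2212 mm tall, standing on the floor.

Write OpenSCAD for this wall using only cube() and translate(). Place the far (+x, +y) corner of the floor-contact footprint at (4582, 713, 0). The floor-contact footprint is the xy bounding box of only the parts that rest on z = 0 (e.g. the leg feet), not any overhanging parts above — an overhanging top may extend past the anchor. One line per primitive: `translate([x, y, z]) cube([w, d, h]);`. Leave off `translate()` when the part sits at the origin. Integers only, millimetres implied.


translate([119, 420, 0]) cube([4463, 293, 2212]);


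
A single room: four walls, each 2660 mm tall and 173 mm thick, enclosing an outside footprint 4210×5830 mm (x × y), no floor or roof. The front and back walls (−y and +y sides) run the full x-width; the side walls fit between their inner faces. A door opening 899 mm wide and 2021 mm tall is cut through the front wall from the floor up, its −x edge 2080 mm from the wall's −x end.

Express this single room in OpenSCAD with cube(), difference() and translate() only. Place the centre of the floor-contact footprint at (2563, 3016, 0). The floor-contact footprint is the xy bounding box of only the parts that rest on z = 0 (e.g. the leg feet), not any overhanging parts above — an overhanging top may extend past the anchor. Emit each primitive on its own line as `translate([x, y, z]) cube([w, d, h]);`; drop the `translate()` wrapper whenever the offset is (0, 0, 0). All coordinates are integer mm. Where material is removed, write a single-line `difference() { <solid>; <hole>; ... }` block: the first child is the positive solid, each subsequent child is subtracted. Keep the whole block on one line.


difference() { translate([458, 101, 0]) cube([4210, 173, 2660]); translate([2538, 101, 0]) cube([899, 173, 2021]); }
translate([458, 5758, 0]) cube([4210, 173, 2660]);
translate([458, 274, 0]) cube([173, 5484, 2660]);
translate([4495, 274, 0]) cube([173, 5484, 2660]);


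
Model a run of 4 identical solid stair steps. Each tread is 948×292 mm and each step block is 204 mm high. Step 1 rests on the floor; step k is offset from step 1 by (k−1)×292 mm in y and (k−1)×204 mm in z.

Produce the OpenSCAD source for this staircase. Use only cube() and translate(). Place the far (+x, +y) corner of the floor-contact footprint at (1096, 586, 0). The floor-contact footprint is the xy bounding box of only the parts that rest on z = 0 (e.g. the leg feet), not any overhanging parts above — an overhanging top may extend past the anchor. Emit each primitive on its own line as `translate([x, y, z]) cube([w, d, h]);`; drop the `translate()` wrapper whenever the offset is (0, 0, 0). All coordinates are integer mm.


translate([148, 294, 0]) cube([948, 292, 204]);
translate([148, 586, 204]) cube([948, 292, 204]);
translate([148, 878, 408]) cube([948, 292, 204]);
translate([148, 1170, 612]) cube([948, 292, 204]);


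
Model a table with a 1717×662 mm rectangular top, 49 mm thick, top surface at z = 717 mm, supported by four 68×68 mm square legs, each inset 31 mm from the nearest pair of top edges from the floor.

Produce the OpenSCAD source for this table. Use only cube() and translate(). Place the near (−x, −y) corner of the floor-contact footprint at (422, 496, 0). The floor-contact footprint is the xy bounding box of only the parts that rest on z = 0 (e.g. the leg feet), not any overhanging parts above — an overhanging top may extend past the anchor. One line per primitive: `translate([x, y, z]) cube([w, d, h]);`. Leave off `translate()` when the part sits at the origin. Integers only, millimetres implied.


translate([391, 465, 668]) cube([1717, 662, 49]);
translate([422, 496, 0]) cube([68, 68, 668]);
translate([2009, 496, 0]) cube([68, 68, 668]);
translate([422, 1028, 0]) cube([68, 68, 668]);
translate([2009, 1028, 0]) cube([68, 68, 668]);


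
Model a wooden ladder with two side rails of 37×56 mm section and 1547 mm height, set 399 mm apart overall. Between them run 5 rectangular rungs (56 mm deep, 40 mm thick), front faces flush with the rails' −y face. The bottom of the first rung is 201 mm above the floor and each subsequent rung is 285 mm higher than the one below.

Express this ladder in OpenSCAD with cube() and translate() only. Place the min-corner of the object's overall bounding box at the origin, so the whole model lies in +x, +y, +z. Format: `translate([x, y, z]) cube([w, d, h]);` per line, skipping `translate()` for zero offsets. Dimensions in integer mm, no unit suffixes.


// rung span = 399 - 2*37 = 325
// rung[k] z = 201 + k*285
cube([37, 56, 1547]);
translate([362, 0, 0]) cube([37, 56, 1547]);
translate([37, 0, 201]) cube([325, 56, 40]);
translate([37, 0, 486]) cube([325, 56, 40]);
translate([37, 0, 771]) cube([325, 56, 40]);
translate([37, 0, 1056]) cube([325, 56, 40]);
translate([37, 0, 1341]) cube([325, 56, 40]);


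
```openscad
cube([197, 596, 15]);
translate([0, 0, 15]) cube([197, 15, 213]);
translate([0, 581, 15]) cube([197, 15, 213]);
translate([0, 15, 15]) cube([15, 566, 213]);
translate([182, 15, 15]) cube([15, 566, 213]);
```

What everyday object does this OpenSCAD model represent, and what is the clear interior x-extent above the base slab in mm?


An open box. The internal width is 167 mm.

A 197×596 base slab with four walls standing on it — an open box. The base is 197 mm wide and the walls are 15 mm thick, so the internal width is 197 − 2 × 15 = 167 mm.


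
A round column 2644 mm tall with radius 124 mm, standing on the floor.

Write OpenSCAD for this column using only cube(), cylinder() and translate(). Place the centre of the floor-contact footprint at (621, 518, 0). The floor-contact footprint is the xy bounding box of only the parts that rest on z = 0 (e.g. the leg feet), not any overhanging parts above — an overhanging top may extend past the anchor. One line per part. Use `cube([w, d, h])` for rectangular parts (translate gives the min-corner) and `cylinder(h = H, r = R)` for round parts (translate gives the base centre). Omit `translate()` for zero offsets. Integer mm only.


translate([621, 518, 0]) cylinder(h = 2644, r = 124);


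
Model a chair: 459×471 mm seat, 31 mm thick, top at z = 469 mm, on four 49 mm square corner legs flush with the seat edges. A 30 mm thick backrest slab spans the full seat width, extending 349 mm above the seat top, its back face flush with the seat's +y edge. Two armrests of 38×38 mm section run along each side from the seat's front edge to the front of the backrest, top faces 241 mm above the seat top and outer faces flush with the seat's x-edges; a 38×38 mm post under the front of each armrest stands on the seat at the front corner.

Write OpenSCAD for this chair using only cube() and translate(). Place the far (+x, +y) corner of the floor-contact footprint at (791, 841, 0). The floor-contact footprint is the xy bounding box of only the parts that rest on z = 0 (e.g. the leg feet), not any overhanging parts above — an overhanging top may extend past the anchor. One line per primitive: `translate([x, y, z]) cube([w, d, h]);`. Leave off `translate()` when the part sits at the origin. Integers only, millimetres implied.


translate([332, 370, 438]) cube([459, 471, 31]);
translate([332, 370, 0]) cube([49, 49, 438]);
translate([742, 370, 0]) cube([49, 49, 438]);
translate([332, 792, 0]) cube([49, 49, 438]);
translate([742, 792, 0]) cube([49, 49, 438]);
translate([332, 811, 469]) cube([459, 30, 349]);
translate([332, 370, 672]) cube([38, 441, 38]);
translate([753, 370, 672]) cube([38, 441, 38]);
translate([332, 370, 469]) cube([38, 38, 203]);
translate([753, 370, 469]) cube([38, 38, 203]);


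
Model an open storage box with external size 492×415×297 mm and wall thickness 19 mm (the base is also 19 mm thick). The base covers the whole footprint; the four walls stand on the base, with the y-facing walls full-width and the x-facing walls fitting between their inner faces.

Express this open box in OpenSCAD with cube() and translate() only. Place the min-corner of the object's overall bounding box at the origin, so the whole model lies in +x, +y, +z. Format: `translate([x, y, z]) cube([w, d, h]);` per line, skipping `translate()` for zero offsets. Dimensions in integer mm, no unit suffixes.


cube([492, 415, 19]);
translate([0, 0, 19]) cube([492, 19, 278]);
translate([0, 396, 19]) cube([492, 19, 278]);
translate([0, 19, 19]) cube([19, 377, 278]);
translate([473, 19, 19]) cube([19, 377, 278]);


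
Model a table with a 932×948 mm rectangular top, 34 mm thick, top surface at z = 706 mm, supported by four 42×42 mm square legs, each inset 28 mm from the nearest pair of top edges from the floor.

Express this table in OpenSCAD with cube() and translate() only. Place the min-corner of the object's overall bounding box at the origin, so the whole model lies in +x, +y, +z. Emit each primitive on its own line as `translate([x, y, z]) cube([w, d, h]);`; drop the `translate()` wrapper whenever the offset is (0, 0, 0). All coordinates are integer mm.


// leg_h = 706 - 34 = 672
translate([0, 0, 672]) cube([932, 948, 34]);
translate([28, 28, 0]) cube([42, 42, 672]);
translate([862, 28, 0]) cube([42, 42, 672]);
translate([28, 878, 0]) cube([42, 42, 672]);
translate([862, 878, 0]) cube([42, 42, 672]);


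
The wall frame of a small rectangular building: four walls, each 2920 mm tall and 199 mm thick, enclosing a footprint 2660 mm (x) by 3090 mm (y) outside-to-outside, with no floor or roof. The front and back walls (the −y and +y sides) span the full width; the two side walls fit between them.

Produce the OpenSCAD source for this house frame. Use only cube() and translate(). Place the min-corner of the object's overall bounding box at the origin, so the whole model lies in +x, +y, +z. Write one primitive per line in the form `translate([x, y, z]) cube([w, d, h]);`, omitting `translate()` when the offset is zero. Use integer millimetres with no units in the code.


cube([2660, 199, 2920]);
translate([0, 2891, 0]) cube([2660, 199, 2920]);
translate([0, 199, 0]) cube([199, 2692, 2920]);
translate([2461, 199, 0]) cube([199, 2692, 2920]);


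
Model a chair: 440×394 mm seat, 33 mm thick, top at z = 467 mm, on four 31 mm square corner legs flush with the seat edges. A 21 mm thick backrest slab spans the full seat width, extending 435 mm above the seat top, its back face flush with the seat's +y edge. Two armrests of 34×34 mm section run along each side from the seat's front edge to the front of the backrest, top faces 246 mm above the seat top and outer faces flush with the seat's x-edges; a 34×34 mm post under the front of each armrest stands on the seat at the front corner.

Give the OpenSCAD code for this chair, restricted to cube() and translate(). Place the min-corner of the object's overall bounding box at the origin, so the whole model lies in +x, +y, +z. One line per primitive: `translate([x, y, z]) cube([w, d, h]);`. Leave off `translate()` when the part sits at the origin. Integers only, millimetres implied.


translate([0, 0, 434]) cube([440, 394, 33]);
cube([31, 31, 434]);
translate([409, 0, 0]) cube([31, 31, 434]);
translate([0, 363, 0]) cube([31, 31, 434]);
translate([409, 363, 0]) cube([31, 31, 434]);
translate([0, 373, 467]) cube([440, 21, 435]);
translate([0, 0, 679]) cube([34, 373, 34]);
translate([406, 0, 679]) cube([34, 373, 34]);
translate([0, 0, 467]) cube([34, 34, 212]);
translate([406, 0, 467]) cube([34, 34, 212]);


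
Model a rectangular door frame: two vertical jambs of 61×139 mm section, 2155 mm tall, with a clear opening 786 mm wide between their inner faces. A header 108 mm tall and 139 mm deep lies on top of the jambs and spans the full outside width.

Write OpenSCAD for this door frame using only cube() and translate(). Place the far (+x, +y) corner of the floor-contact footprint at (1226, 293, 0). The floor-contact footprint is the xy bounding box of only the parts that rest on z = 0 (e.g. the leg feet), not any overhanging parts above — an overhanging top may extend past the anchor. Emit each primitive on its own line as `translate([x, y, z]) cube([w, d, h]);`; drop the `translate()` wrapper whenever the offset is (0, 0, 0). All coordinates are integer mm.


translate([318, 154, 0]) cube([61, 139, 2155]);
translate([1165, 154, 0]) cube([61, 139, 2155]);
translate([318, 154, 2155]) cube([908, 139, 108]);


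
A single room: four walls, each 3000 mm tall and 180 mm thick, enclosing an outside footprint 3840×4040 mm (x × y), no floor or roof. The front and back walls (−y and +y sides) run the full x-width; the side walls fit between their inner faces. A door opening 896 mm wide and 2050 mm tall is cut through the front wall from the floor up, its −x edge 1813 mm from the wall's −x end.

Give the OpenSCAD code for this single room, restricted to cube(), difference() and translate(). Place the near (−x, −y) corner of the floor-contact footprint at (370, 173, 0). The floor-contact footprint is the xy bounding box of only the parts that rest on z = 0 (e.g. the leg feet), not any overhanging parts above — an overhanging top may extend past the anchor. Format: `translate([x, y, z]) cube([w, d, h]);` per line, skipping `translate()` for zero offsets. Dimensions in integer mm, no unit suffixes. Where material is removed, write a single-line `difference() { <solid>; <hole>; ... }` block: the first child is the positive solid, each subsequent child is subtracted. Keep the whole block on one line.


difference() { translate([370, 173, 0]) cube([3840, 180, 3000]); translate([2183, 173, 0]) cube([896, 180, 2050]); }
translate([370, 4033, 0]) cube([3840, 180, 3000]);
translate([370, 353, 0]) cube([180, 3680, 3000]);
translate([4030, 353, 0]) cube([180, 3680, 3000]);


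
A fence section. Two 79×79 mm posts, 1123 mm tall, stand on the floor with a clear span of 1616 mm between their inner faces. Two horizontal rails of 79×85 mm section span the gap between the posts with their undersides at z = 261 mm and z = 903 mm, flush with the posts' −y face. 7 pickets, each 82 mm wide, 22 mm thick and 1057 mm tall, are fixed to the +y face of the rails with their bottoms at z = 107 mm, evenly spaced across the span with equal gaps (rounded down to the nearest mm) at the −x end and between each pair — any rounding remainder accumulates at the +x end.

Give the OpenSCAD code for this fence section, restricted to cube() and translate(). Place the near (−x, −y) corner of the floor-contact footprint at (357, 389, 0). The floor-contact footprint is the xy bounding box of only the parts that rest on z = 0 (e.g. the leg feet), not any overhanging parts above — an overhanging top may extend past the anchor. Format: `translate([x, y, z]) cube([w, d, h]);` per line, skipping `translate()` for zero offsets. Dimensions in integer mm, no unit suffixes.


translate([357, 389, 0]) cube([79, 79, 1123]);
translate([2052, 389, 0]) cube([79, 79, 1123]);
translate([436, 389, 261]) cube([1616, 79, 85]);
translate([436, 389, 903]) cube([1616, 79, 85]);
translate([566, 468, 107]) cube([82, 22, 1057]);
translate([778, 468, 107]) cube([82, 22, 1057]);
translate([990, 468, 107]) cube([82, 22, 1057]);
translate([1202, 468, 107]) cube([82, 22, 1057]);
translate([1414, 468, 107]) cube([82, 22, 1057]);
translate([1626, 468, 107]) cube([82, 22, 1057]);
translate([1838, 468, 107]) cube([82, 22, 1057]);


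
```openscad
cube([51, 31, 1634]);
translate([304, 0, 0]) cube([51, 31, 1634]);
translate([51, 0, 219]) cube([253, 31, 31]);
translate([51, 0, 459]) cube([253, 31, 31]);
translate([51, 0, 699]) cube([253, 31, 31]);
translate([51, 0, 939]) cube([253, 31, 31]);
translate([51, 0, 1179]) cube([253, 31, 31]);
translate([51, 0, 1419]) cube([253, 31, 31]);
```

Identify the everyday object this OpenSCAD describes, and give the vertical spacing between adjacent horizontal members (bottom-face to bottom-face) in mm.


A ladder. The rung spacing is 240 mm.

Two tall 51×31 posts with 6 short bars between them — a ladder. Adjacent rungs sit at z = 219 and z = 459, so the spacing is 459 − 219 = 240 mm.


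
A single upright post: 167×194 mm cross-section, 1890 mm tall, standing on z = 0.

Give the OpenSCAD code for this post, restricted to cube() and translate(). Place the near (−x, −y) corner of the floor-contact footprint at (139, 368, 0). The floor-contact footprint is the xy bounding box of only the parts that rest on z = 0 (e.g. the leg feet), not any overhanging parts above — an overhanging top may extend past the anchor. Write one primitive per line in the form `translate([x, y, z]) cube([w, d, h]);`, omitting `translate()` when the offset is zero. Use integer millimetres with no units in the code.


translate([139, 368, 0]) cube([167, 194, 1890]);


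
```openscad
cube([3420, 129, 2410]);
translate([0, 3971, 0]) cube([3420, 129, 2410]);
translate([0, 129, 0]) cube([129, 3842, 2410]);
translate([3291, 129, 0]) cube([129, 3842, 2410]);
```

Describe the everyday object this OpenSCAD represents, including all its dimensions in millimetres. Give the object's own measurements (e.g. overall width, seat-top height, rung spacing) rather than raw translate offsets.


The wall frame of a small rectangular building: four walls, each 2410 mm tall and 129 mm thick, enclosing a footprint 3420 mm (x) by 4100 mm (y) outside-to-outside, with no floor or roof. The front and back walls (the −y and +y sides) span the full width; the two side walls fit between them.


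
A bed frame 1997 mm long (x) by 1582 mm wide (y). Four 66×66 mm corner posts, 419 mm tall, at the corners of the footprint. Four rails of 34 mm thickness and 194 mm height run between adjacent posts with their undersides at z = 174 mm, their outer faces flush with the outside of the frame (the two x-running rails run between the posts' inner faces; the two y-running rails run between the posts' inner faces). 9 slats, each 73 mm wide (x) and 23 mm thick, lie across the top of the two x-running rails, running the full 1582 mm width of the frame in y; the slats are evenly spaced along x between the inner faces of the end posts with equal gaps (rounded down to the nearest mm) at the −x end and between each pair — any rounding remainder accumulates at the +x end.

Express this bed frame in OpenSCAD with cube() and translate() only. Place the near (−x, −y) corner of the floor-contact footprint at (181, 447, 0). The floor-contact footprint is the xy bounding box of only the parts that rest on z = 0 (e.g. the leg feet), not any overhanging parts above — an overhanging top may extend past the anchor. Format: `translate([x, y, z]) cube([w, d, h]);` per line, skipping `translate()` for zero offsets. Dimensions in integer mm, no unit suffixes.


translate([181, 447, 0]) cube([66, 66, 419]);
translate([181, 1963, 0]) cube([66, 66, 419]);
translate([2112, 447, 0]) cube([66, 66, 419]);
translate([2112, 1963, 0]) cube([66, 66, 419]);
translate([247, 447, 174]) cube([1865, 34, 194]);
translate([247, 1995, 174]) cube([1865, 34, 194]);
translate([181, 513, 174]) cube([34, 1450, 194]);
translate([2144, 513, 174]) cube([34, 1450, 194]);
translate([367, 447, 368]) cube([73, 1582, 23]);
translate([560, 447, 368]) cube([73, 1582, 23]);
translate([753, 447, 368]) cube([73, 1582, 23]);
translate([946, 447, 368]) cube([73, 1582, 23]);
translate([1139, 447, 368]) cube([73, 1582, 23]);
translate([1332, 447, 368]) cube([73, 1582, 23]);
translate([1525, 447, 368]) cube([73, 1582, 23]);
translate([1718, 447, 368]) cube([73, 1582, 23]);
translate([1911, 447, 368]) cube([73, 1582, 23]);


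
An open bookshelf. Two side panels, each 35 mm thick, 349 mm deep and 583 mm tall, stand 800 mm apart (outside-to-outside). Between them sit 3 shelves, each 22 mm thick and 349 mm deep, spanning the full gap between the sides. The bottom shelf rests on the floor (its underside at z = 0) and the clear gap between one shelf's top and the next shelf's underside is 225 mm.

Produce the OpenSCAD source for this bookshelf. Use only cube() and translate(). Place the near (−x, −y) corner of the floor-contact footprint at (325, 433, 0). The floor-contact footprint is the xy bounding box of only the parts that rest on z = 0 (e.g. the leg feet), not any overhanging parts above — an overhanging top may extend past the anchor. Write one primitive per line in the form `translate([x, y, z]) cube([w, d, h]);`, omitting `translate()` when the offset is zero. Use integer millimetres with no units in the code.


translate([325, 433, 0]) cube([35, 349, 583]);
translate([1090, 433, 0]) cube([35, 349, 583]);
translate([360, 433, 0]) cube([730, 349, 22]);
translate([360, 433, 247]) cube([730, 349, 22]);
translate([360, 433, 494]) cube([730, 349, 22]);


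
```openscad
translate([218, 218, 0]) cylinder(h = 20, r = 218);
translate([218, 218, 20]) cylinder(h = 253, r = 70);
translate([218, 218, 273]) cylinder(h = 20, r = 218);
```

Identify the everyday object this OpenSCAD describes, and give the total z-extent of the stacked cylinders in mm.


A spool. The overall height is 293 mm.

Three coaxial cylinders, large–small–large — a spool. Two 20 mm flanges and a 253 mm core give 20 + 253 + 20 = 293 mm.


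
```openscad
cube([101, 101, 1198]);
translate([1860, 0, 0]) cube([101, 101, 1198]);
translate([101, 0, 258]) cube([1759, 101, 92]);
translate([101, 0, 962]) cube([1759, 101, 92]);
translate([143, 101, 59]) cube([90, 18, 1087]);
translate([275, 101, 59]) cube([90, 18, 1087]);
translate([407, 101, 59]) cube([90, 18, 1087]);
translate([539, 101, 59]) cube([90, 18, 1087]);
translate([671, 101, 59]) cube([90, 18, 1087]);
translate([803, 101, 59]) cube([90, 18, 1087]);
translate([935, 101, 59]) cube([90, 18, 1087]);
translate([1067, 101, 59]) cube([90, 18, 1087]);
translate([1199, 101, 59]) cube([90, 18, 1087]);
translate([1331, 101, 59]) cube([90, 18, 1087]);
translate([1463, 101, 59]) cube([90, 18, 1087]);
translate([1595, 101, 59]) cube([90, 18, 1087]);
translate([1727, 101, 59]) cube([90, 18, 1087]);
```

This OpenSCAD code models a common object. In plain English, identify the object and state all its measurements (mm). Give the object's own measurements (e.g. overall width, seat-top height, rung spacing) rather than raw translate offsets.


A fence section. Two 101×101 mm posts, 1198 mm tall, stand on the floor with a clear span of 1759 mm between their inner faces. Two horizontal rails of 101×92 mm section span the gap between the posts with their undersides at z = 258 mm and z = 962 mm, flush with the posts' −y face. 13 pickets, each 90 mm wide, 18 mm thick and 1087 mm tall, are fixed to the +y face of the rails with their bottoms at z = 59 mm, spaced across the span with a 42 mm gap after the −x post and between neighbouring pickets, with 43 mm left before the +x post.


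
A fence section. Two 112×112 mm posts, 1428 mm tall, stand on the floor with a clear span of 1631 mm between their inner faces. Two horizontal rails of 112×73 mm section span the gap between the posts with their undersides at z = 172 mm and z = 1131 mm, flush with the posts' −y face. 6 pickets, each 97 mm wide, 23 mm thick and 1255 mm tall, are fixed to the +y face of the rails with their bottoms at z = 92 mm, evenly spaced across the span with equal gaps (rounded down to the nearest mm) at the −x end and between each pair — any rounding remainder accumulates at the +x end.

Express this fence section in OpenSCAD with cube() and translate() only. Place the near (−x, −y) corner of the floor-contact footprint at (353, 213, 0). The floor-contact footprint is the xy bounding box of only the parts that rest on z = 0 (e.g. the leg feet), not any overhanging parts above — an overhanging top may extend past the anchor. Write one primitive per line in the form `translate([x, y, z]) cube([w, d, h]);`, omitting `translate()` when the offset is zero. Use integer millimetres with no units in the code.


translate([353, 213, 0]) cube([112, 112, 1428]);
translate([2096, 213, 0]) cube([112, 112, 1428]);
translate([465, 213, 172]) cube([1631, 112, 73]);
translate([465, 213, 1131]) cube([1631, 112, 73]);
translate([614, 325, 92]) cube([97, 23, 1255]);
translate([860, 325, 92]) cube([97, 23, 1255]);
translate([1106, 325, 92]) cube([97, 23, 1255]);
translate([1352, 325, 92]) cube([97, 23, 1255]);
translate([1598, 325, 92]) cube([97, 23, 1255]);
translate([1844, 325, 92]) cube([97, 23, 1255]);


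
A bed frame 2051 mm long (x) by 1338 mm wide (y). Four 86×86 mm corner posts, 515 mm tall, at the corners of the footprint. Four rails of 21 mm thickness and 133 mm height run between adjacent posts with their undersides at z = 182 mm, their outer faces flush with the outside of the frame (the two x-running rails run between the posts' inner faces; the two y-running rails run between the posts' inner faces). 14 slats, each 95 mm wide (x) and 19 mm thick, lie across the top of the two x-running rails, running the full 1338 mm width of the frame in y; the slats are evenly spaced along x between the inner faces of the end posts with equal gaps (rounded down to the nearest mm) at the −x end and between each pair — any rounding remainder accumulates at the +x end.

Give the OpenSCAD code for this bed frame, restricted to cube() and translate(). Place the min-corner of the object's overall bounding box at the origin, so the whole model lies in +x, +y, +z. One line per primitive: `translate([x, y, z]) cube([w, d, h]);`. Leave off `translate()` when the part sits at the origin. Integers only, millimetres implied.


cube([86, 86, 515]);
translate([0, 1252, 0]) cube([86, 86, 515]);
translate([1965, 0, 0]) cube([86, 86, 515]);
translate([1965, 1252, 0]) cube([86, 86, 515]);
translate([86, 0, 182]) cube([1879, 21, 133]);
translate([86, 1317, 182]) cube([1879, 21, 133]);
translate([0, 86, 182]) cube([21, 1166, 133]);
translate([2030, 86, 182]) cube([21, 1166, 133]);
translate([122, 0, 315]) cube([95, 1338, 19]);
translate([253, 0, 315]) cube([95, 1338, 19]);
translate([384, 0, 315]) cube([95, 1338, 19]);
translate([515, 0, 315]) cube([95, 1338, 19]);
translate([646, 0, 315]) cube([95, 1338, 19]);
translate([777, 0, 315]) cube([95, 1338, 19]);
translate([908, 0, 315]) cube([95, 1338, 19]);
translate([1039, 0, 315]) cube([95, 1338, 19]);
translate([1170, 0, 315]) cube([95, 1338, 19]);
translate([1301, 0, 315]) cube([95, 1338, 19]);
translate([1432, 0, 315]) cube([95, 1338, 19]);
translate([1563, 0, 315]) cube([95, 1338, 19]);
translate([1694, 0, 315]) cube([95, 1338, 19]);
translate([1825, 0, 315]) cube([95, 1338, 19]);


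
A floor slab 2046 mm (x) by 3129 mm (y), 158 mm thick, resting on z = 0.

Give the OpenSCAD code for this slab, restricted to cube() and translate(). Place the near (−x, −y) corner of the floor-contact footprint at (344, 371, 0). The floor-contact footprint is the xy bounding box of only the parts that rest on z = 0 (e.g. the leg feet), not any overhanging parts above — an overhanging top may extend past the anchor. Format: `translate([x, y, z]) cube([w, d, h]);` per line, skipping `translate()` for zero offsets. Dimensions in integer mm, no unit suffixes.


translate([344, 371, 0]) cube([2046, 3129, 158]);


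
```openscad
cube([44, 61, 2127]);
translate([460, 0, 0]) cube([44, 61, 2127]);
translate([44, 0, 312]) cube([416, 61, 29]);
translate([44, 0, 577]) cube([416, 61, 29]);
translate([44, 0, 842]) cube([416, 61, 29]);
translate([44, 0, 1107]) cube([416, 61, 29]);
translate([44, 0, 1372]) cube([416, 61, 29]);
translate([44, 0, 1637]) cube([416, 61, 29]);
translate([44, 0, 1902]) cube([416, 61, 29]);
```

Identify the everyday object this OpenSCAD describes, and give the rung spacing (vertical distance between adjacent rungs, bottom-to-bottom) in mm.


A ladder. The rung spacing is 265 mm.

Two tall 44×61 posts with 7 short bars between them — a ladder. Adjacent rungs sit at z = 312 and z = 577, so the spacing is 577 − 312 = 265 mm.


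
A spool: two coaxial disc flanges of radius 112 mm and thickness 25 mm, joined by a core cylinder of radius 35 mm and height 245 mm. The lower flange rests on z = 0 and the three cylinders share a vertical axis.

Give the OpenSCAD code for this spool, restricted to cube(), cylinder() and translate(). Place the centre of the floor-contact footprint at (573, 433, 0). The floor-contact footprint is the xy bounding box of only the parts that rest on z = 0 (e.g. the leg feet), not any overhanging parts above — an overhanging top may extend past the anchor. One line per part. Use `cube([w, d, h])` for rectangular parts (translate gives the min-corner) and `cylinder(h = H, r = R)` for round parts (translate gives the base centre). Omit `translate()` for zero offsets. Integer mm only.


translate([573, 433, 0]) cylinder(h = 25, r = 112);
translate([573, 433, 25]) cylinder(h = 245, r = 35);
translate([573, 433, 270]) cylinder(h = 25, r = 112);


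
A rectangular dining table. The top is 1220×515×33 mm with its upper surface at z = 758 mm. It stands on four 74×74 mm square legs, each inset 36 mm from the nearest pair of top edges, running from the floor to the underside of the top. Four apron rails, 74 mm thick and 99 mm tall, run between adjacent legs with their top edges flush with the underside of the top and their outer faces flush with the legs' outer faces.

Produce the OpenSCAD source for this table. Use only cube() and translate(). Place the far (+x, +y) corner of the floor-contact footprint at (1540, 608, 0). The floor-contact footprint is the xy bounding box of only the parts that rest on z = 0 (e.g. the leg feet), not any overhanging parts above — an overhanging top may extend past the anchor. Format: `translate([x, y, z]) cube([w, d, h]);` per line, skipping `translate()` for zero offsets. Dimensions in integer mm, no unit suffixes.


// leg_h = 758 - 33 = 725
// apron z = 725 - 99 = 626
translate([356, 129, 725]) cube([1220, 515, 33]);
translate([392, 165, 0]) cube([74, 74, 725]);
translate([1466, 165, 0]) cube([74, 74, 725]);
translate([392, 534, 0]) cube([74, 74, 725]);
translate([1466, 534, 0]) cube([74, 74, 725]);
translate([466, 165, 626]) cube([1000, 74, 99]);
translate([466, 534, 626]) cube([1000, 74, 99]);
translate([392, 239, 626]) cube([74, 295, 99]);
translate([1466, 239, 626]) cube([74, 295, 99]);


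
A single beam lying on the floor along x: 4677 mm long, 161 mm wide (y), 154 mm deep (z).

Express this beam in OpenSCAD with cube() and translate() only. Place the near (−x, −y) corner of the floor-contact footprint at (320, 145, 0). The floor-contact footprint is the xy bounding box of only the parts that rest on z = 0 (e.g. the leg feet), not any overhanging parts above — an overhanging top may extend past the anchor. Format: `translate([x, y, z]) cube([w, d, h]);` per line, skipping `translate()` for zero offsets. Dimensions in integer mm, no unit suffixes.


translate([320, 145, 0]) cube([4677, 161, 154]);


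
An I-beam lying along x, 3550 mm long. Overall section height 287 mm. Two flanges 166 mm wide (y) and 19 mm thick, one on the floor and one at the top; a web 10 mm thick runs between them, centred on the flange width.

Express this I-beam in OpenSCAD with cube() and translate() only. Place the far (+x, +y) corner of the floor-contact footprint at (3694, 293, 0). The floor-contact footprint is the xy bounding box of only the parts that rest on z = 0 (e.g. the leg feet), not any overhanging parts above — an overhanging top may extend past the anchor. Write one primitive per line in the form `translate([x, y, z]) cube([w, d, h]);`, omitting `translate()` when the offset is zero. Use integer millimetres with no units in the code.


translate([144, 127, 0]) cube([3550, 166, 19]);
translate([144, 205, 19]) cube([3550, 10, 249]);
translate([144, 127, 268]) cube([3550, 166, 19]);
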